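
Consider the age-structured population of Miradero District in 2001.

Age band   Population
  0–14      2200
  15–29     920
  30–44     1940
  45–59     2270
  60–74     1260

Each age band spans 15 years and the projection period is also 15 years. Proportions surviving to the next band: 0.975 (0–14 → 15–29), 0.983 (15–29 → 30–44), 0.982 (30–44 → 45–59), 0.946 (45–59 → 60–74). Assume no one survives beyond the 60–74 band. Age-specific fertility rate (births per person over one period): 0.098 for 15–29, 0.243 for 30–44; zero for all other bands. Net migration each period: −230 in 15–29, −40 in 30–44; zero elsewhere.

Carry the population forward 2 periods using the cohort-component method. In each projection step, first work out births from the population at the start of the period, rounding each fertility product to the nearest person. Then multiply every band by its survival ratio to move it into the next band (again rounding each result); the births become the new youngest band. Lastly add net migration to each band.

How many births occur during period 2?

— Period 1 —
Births: 920 × 0.098 = 90 ; 1940 × 0.243 = 471 — total 561
15–29: 2200 × 0.975 = 2145
30–44: 920 × 0.983 = 904
45–59: 1940 × 0.982 = 1905
60–74: 2270 × 0.946 = 2147
Net migration: 15–29 − 230 → 1915; 30–44 − 40 → 864
Giving 561 / 1915 / 864 / 1905 / 2147.
— Period 2 —
Births: 1915 × 0.098 = 188 ; 864 × 0.243 = 210 — total 398
15–29: 561 × 0.975 = 547
30–44: 1915 × 0.983 = 1882
45–59: 864 × 0.982 = 848
60–74: 1905 × 0.946 = 1802
Net migration: 15–29 − 230 → 317; 30–44 − 40 → 1842
Giving 398 / 317 / 1842 / 848 / 1802.

398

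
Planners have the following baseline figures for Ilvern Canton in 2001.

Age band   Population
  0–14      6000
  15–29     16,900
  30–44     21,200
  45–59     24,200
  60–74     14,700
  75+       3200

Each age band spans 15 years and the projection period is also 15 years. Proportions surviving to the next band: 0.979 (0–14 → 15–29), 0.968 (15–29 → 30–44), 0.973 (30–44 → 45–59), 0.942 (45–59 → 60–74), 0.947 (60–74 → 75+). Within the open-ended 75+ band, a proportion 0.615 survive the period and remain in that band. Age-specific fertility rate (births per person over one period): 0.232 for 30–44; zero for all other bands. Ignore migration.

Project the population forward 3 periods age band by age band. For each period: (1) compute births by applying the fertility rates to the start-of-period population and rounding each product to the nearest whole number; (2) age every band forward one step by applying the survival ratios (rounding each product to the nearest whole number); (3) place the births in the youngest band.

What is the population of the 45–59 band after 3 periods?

5532

Call the groups 1 to 6, youngest first.
[period 1]
Births: 21200 * 0.232 = 4918
Group 2: 6000 * 0.979 = 5874
Group 3: 16900 * 0.968 = 16359
Group 4: 21200 * 0.973 = 20628
Group 5: 24200 * 0.942 = 22796
Group 6: 14700 * 0.947 + 3200 * 0.615 = 13921 + 1968 = 15889
→ [4918, 5874, 16359, 20628, 22796, 15889]
[period 2]
Births: 16359 * 0.232 = 3795
Group 2: 4918 * 0.979 = 4815
Group 3: 5874 * 0.968 = 5686
Group 4: 16359 * 0.973 = 15917
Group 5: 20628 * 0.942 = 19432
Group 6: 22796 * 0.947 + 15889 * 0.615 = 21588 + 9772 = 31360
→ [3795, 4815, 5686, 15917, 19432, 31360]
[period 3]
Births: 5686 * 0.232 = 1319
Group 2: 3795 * 0.979 = 3715
Group 3: 4815 * 0.968 = 4661
Group 4: 5686 * 0.973 = 5532
Group 5: 15917 * 0.942 = 14994
Group 6: 19432 * 0.947 + 31360 * 0.615 = 18402 + 19286 = 37688
→ [1319, 3715, 4661, 5532, 14994, 37688]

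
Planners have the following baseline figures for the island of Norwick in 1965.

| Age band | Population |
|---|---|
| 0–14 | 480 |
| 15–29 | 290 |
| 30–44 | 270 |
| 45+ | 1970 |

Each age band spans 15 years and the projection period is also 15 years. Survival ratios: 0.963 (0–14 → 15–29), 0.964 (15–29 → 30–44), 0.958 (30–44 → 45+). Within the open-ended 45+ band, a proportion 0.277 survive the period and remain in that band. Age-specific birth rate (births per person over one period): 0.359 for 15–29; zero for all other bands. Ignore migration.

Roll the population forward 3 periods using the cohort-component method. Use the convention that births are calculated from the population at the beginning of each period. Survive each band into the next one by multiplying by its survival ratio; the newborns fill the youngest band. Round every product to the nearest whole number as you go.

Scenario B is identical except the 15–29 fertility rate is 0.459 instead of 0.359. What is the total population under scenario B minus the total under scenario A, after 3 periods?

94

— Period 1 —
Births: 290 * 0.359 = 104
15–29: 480 * 0.963 = 462
30–44: 290 * 0.964 = 280
45+: 270 * 0.958 + 1970 * 0.277 = 259 + 546 = 805
→ [104, 462, 280, 805]
— Period 2 —
Births: 462 * 0.359 = 166
15–29: 104 * 0.963 = 100
30–44: 462 * 0.964 = 445
45+: 280 * 0.958 + 805 * 0.277 = 268 + 223 = 491
→ [166, 100, 445, 491]
— Period 3 —
Births: 100 * 0.359 = 36
15–29: 166 * 0.963 = 160
30–44: 100 * 0.964 = 96
45+: 445 * 0.958 + 491 * 0.277 = 426 + 136 = 562
→ [36, 160, 96, 562]
Scenario A total after 3 periods: 854
Scenario B projection —
— Period 1 —
Births: 290 * 0.459 = 133
15–29: 480 * 0.963 = 462
30–44: 290 * 0.964 = 280
45+: 270 * 0.958 + 1970 * 0.277 = 259 + 546 = 805
→ [133, 462, 280, 805]
— Period 2 —
Births: 462 * 0.459 = 212
15–29: 133 * 0.963 = 128
30–44: 462 * 0.964 = 445
45+: 280 * 0.958 + 805 * 0.277 = 268 + 223 = 491
→ [212, 128, 445, 491]
— Period 3 —
Births: 128 * 0.459 = 59
15–29: 212 * 0.963 = 204
30–44: 128 * 0.964 = 123
45+: 445 * 0.958 + 491 * 0.277 = 426 + 136 = 562
→ [59, 204, 123, 562]
Scenario B total after 3 periods: 948
Difference B − A = 948 − 854 = 94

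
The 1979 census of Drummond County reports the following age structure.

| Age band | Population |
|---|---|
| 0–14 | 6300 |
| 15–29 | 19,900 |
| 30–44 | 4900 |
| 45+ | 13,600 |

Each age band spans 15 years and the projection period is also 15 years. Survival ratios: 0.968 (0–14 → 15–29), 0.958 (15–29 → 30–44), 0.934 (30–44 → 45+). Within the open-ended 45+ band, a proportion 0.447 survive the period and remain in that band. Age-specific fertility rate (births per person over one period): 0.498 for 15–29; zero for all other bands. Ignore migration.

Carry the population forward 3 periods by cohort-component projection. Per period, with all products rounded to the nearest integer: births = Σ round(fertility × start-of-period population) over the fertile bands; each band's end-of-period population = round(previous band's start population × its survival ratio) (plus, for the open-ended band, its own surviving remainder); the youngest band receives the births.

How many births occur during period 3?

4777

Call the groups 1 to 4, youngest first.
Period 1:
Births: 19900 × 0.498 = 9910
Group 2: 6300 × 0.968 = 6098
Group 3: 19900 × 0.958 = 19064
Group 4: 4900 × 0.934 + 13600 × 0.447 = 4577 + 6079 = 10656
Population now: 0–14=9910, 15–29=6098, 30–44=19064, 45+=10656
Period 2:
Births: 6098 × 0.498 = 3037
Group 2: 9910 × 0.968 = 9593
Group 3: 6098 × 0.958 = 5842
Group 4: 19064 × 0.934 + 10656 × 0.447 = 17806 + 4763 = 22569
Population now: 0–14=3037, 15–29=9593, 30–44=5842, 45+=22569
Period 3:
Births: 9593 × 0.498 = 4777
Group 2: 3037 × 0.968 = 2940
Group 3: 9593 × 0.958 = 9190
Group 4: 5842 × 0.934 + 22569 × 0.447 = 5456 + 10088 = 15544
Population now: 0–14=4777, 15–29=2940, 30–44=9190, 45+=15544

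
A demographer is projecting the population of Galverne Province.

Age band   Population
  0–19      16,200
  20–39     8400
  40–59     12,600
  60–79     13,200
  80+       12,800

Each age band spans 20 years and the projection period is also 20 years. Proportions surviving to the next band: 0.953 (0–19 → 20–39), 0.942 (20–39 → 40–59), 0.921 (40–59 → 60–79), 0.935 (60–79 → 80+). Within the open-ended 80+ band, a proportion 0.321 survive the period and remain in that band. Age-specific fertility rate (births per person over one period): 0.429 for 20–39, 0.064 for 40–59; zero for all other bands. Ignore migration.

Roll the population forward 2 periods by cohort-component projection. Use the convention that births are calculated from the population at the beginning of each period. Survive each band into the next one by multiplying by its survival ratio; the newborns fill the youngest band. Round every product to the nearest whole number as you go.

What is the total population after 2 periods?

49296

Call the bands 1 to 5, youngest first.
Period 1:
Births: 8400 * 0.429 = 3604, 12600 * 0.064 = 806 → 4410
Band 2: 16200 * 0.953 = 15439
Band 3: 8400 * 0.942 = 7913
Band 4: 12600 * 0.921 = 11605
Band 5: 13200 * 0.935 + 12800 * 0.321 = 12342 + 4109 = 16451
End of period: [4410, 15439, 7913, 11605, 16451]
Period 2:
Births: 15439 * 0.429 = 6623, 7913 * 0.064 = 506 → 7129
Band 2: 4410 * 0.953 = 4203
Band 3: 15439 * 0.942 = 14544
Band 4: 7913 * 0.921 = 7288
Band 5: 11605 * 0.935 + 16451 * 0.321 = 10851 + 5281 = 16132
End of period: [7129, 4203, 14544, 7288, 16132]
Total after period 2: 7129 + 4203 + 14544 + 7288 + 16132 = 49296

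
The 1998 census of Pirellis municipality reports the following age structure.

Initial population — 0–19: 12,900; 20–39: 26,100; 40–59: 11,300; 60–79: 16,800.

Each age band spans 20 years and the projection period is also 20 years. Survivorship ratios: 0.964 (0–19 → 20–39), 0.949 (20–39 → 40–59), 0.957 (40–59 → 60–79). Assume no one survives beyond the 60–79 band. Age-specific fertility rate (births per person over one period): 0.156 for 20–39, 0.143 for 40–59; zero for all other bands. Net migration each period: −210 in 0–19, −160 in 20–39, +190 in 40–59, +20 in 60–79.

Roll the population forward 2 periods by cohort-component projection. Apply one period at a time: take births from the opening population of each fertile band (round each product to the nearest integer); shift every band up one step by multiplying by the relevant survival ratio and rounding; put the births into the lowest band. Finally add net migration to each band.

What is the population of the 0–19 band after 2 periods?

5274

Call the bands 1 to 4, youngest first.
— Period 1 —
Births: 26100 * 0.156 = 4072  |  11300 * 0.143 = 1616 → 5688
Band 2: 12900 * 0.964 = 12436
Band 3: 26100 * 0.949 = 24769
Band 4: 11300 * 0.957 = 10814
Net migration: Band 1 − 210 → 5478; Band 2 − 160 → 12276; Band 3 + 190 → 24959; Band 4 + 20 → 10834
Giving 5478 / 12276 / 24959 / 10834.
— Period 2 —
Births: 12276 * 0.156 = 1915  |  24959 * 0.143 = 3569 → 5484
Band 2: 5478 * 0.964 = 5281
Band 3: 12276 * 0.949 = 11650
Band 4: 24959 * 0.957 = 23886
Net migration: Band 1 − 210 → 5274; Band 2 − 160 → 5121; Band 3 + 190 → 11840; Band 4 + 20 → 23906
Giving 5274 / 5121 / 11840 / 23906.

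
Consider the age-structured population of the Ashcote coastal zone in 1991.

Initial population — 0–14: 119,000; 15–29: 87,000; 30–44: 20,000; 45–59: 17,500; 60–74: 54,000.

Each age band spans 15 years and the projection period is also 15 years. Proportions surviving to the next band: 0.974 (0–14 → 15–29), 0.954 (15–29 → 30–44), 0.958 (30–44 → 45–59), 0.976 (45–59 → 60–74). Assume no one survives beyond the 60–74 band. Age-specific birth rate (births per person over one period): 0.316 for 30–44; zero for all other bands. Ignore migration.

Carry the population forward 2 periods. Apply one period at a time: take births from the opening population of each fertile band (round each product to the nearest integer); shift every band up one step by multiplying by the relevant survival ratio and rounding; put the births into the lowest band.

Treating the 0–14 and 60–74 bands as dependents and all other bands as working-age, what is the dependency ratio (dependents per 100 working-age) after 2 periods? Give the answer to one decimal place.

(Bands numbered youngest = 1 to oldest = 5.)
Period 1.
Births: 20000 × 0.316 = 6320
Band 2: 119000 × 0.974 = 115906
Band 3: 87000 × 0.954 = 82998
Band 4: 20000 × 0.958 = 19160
Band 5: 17500 × 0.976 = 17080
End of period: [6320, 115906, 82998, 19160, 17080]
Period 2.
Births: 82998 × 0.316 = 26227
Band 2: 6320 × 0.974 = 6156
Band 3: 115906 × 0.954 = 110574
Band 4: 82998 × 0.958 = 79512
Band 5: 19160 × 0.976 = 18700
End of period: [26227, 6156, 110574, 79512, 18700]
Dependents (band 0–14 + band 60–74) = 26227 + 18700 = 44927; working-age = 196242; ratio = 44927/196242 × 100 = 22.9

22.9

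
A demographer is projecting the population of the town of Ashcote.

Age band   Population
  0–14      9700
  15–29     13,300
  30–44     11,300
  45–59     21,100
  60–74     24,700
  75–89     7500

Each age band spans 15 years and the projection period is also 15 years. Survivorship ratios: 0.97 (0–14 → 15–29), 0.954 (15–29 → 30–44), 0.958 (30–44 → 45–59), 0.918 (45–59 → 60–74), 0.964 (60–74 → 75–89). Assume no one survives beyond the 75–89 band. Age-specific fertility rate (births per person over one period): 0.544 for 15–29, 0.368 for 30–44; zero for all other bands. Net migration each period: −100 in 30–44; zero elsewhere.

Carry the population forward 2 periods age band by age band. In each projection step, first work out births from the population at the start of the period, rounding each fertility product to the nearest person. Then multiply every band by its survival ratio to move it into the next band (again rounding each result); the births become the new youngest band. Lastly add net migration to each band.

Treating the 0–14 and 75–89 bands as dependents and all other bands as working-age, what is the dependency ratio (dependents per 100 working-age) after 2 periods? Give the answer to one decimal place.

Numbering the bands 1..6 from youngest to oldest:
Period 1:
Births: 13300 × 0.544 = 7235 ; 11300 × 0.368 = 4158 — total 11393
Band 2: 9700 × 0.97 = 9409
Band 3: 13300 × 0.954 = 12688
Band 4: 11300 × 0.958 = 10825
Band 5: 21100 × 0.918 = 19370
Band 6: 24700 × 0.964 = 23811
Net migration: Band 3 − 100 → 12588
→ [11393, 9409, 12588, 10825, 19370, 23811]
Period 2:
Births: 9409 × 0.544 = 5118 ; 12588 × 0.368 = 4632 — total 9750
Band 2: 11393 × 0.97 = 11051
Band 3: 9409 × 0.954 = 8976
Band 4: 12588 × 0.958 = 12059
Band 5: 10825 × 0.918 = 9937
Band 6: 19370 × 0.964 = 18673
Net migration: Band 3 − 100 → 8876
→ [9750, 11051, 8876, 12059, 9937, 18673]
Dependents (band 0–14 + band 75–89) = 9750 + 18673 = 28423; working-age = 41923; ratio = 28423/41923 × 100 = 67.8

67.8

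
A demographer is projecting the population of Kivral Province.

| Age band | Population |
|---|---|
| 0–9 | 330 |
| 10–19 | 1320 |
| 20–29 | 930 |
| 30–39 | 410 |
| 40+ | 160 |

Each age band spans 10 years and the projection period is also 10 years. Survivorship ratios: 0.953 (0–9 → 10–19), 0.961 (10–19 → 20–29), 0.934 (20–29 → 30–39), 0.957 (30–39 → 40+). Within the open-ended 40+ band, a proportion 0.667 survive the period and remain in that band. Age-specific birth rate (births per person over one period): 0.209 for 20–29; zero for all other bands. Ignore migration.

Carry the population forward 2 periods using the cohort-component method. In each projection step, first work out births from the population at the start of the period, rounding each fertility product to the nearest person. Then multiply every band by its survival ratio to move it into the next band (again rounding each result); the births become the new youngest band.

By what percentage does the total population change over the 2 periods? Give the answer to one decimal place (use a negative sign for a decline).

[period 1]
Births: 930 * 0.209 = 194
10–19: 330 * 0.953 = 314
20–29: 1320 * 0.961 = 1269
30–39: 930 * 0.934 = 869
40+: 410 * 0.957 + 160 * 0.667 = 392 + 107 = 499
End of period: [194, 314, 1269, 869, 499]
[period 2]
Births: 1269 * 0.209 = 265
10–19: 194 * 0.953 = 185
20–29: 314 * 0.961 = 302
30–39: 1269 * 0.934 = 1185
40+: 869 * 0.957 + 499 * 0.667 = 832 + 333 = 1165
End of period: [265, 185, 302, 1185, 1165]
Total: 3150 → 3102; change = -48; percentage change = -1.5%

-1.5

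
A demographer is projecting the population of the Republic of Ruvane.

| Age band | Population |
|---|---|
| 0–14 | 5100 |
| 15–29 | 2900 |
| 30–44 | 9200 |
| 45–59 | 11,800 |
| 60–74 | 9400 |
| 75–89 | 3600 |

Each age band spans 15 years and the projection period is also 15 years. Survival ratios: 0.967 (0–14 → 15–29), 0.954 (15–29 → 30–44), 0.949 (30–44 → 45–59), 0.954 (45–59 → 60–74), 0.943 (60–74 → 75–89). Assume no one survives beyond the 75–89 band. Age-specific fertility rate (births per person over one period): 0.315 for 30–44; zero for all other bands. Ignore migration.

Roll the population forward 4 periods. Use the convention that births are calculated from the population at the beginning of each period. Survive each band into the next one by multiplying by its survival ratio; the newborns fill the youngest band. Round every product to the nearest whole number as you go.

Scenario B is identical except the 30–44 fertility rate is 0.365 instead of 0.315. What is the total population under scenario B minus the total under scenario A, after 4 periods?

[period 1]
Births: 9200 * 0.315 = 2898
15–29: 5100 * 0.967 = 4932
30–44: 2900 * 0.954 = 2767
45–59: 9200 * 0.949 = 8731
60–74: 11800 * 0.954 = 11257
75–89: 9400 * 0.943 = 8864
End of period: [2898, 4932, 2767, 8731, 11257, 8864]
[period 2]
Births: 2767 * 0.315 = 872
15–29: 2898 * 0.967 = 2802
30–44: 4932 * 0.954 = 4705
45–59: 2767 * 0.949 = 2626
60–74: 8731 * 0.954 = 8329
75–89: 11257 * 0.943 = 10615
End of period: [872, 2802, 4705, 2626, 8329, 10615]
[period 3]
Births: 4705 * 0.315 = 1482
15–29: 872 * 0.967 = 843
30–44: 2802 * 0.954 = 2673
45–59: 4705 * 0.949 = 4465
60–74: 2626 * 0.954 = 2505
75–89: 8329 * 0.943 = 7854
End of period: [1482, 843, 2673, 4465, 2505, 7854]
[period 4]
Births: 2673 * 0.315 = 842
15–29: 1482 * 0.967 = 1433
30–44: 843 * 0.954 = 804
45–59: 2673 * 0.949 = 2537
60–74: 4465 * 0.954 = 4260
75–89: 2505 * 0.943 = 2362
End of period: [842, 1433, 804, 2537, 4260, 2362]
Scenario A total after 4 periods: 12238
Scenario B projection —
[period 1]
Births: 9200 * 0.365 = 3358
15–29: 5100 * 0.967 = 4932
30–44: 2900 * 0.954 = 2767
45–59: 9200 * 0.949 = 8731
60–74: 11800 * 0.954 = 11257
75–89: 9400 * 0.943 = 8864
End of period: [3358, 4932, 2767, 8731, 11257, 8864]
[period 2]
Births: 2767 * 0.365 = 1010
15–29: 3358 * 0.967 = 3247
30–44: 4932 * 0.954 = 4705
45–59: 2767 * 0.949 = 2626
60–74: 8731 * 0.954 = 8329
75–89: 11257 * 0.943 = 10615
End of period: [1010, 3247, 4705, 2626, 8329, 10615]
[period 3]
Births: 4705 * 0.365 = 1717
15–29: 1010 * 0.967 = 977
30–44: 3247 * 0.954 = 3098
45–59: 4705 * 0.949 = 4465
60–74: 2626 * 0.954 = 2505
75–89: 8329 * 0.943 = 7854
End of period: [1717, 977, 3098, 4465, 2505, 7854]
[period 4]
Births: 3098 * 0.365 = 1131
15–29: 1717 * 0.967 = 1660
30–44: 977 * 0.954 = 932
45–59: 3098 * 0.949 = 2940
60–74: 4465 * 0.954 = 4260
75–89: 2505 * 0.943 = 2362
End of period: [1131, 1660, 932, 2940, 4260, 2362]
Scenario B total after 4 periods: 13285
Difference B − A = 13285 − 12238 = 1047

1047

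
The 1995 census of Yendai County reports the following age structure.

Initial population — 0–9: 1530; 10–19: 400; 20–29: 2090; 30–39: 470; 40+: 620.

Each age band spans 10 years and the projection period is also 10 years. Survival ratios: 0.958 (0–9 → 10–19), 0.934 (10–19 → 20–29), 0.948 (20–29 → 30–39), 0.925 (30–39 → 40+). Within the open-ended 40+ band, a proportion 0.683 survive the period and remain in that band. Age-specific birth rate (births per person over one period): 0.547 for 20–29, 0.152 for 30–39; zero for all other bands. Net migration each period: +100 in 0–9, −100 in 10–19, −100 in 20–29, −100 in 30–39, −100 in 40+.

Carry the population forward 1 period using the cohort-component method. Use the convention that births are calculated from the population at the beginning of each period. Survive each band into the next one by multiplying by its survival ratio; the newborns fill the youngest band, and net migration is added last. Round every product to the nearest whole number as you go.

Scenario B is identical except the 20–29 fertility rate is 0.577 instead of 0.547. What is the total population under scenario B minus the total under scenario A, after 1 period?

Call the bands 1 to 5, youngest first.
[period 1]
Births: 2090 × 0.547 = 1143  |  470 × 0.152 = 71 → total 1214
Band 2: 1530 × 0.958 = 1466
Band 3: 400 × 0.934 = 374
Band 4: 2090 × 0.948 = 1981
Band 5: 470 × 0.925 + 620 × 0.683 = 435 + 423 = 858
Net migration: Band 1 + 100 → 1314; Band 2 − 100 → 1366; Band 3 − 100 → 274; Band 4 − 100 → 1881; Band 5 − 100 → 758
Giving 1314 / 1366 / 274 / 1881 / 758.
Scenario A total after 1 period: 5593
Scenario B projection —
[period 1]
Births: 2090 × 0.577 = 1206  |  470 × 0.152 = 71 → total 1277
Band 2: 1530 × 0.958 = 1466
Band 3: 400 × 0.934 = 374
Band 4: 2090 × 0.948 = 1981
Band 5: 470 × 0.925 + 620 × 0.683 = 435 + 423 = 858
Net migration: Band 1 + 100 → 1377; Band 2 − 100 → 1366; Band 3 − 100 → 274; Band 4 − 100 → 1881; Band 5 − 100 → 758
Giving 1377 / 1366 / 274 / 1881 / 758.
Scenario B total after 1 period: 5656
Difference B − A = 5656 − 5593 = 63

63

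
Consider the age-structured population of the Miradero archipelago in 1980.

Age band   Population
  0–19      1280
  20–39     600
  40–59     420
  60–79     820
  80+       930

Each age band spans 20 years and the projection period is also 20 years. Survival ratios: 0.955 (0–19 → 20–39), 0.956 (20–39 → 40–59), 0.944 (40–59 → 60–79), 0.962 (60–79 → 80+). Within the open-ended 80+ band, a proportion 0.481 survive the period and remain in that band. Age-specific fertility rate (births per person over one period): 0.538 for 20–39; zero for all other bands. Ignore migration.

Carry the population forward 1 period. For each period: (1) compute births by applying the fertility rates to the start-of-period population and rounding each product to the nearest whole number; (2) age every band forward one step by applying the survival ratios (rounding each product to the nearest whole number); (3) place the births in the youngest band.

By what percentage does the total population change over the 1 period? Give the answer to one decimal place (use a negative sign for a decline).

Period 1.
Births: 600 × 0.538 = 323
20–39: 1280 × 0.955 = 1222
40–59: 600 × 0.956 = 574
60–79: 420 × 0.944 = 396
80+: 820 × 0.962 + 930 × 0.481 = 789 + 447 = 1236
Giving 323 / 1222 / 574 / 396 / 1236.
Total: 4050 → 3751; change = -299; percentage change = -7.4%

-7.4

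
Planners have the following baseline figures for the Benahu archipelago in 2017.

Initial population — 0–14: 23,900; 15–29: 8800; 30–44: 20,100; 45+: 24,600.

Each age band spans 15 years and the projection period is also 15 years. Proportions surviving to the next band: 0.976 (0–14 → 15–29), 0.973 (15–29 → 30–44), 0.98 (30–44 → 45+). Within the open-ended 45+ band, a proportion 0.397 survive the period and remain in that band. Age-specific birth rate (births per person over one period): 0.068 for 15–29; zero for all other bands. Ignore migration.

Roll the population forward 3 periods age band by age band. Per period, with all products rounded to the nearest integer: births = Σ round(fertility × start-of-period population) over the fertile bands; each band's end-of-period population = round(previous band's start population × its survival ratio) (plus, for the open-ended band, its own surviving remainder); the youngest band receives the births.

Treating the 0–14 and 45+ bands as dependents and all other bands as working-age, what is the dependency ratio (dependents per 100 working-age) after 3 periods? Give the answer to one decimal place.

[period 1]
Births: 8800 × 0.068 = 598
15–29: 23900 × 0.976 = 23326
30–44: 8800 × 0.973 = 8562
45+: 20100 × 0.98 + 24600 × 0.397 = 19698 + 9766 = 29464
→ [598, 23326, 8562, 29464]
[period 2]
Births: 23326 × 0.068 = 1586
15–29: 598 × 0.976 = 584
30–44: 23326 × 0.973 = 22696
45+: 8562 × 0.98 + 29464 × 0.397 = 8391 + 11697 = 20088
→ [1586, 584, 22696, 20088]
[period 3]
Births: 584 × 0.068 = 40
15–29: 1586 × 0.976 = 1548
30–44: 584 × 0.973 = 568
45+: 22696 × 0.98 + 20088 × 0.397 = 22242 + 7975 = 30217
→ [40, 1548, 568, 30217]
Dependents (band 0–14 + band 45+) = 40 + 30217 = 30257; working-age = 2116; ratio = 30257/2116 × 100 = 1429.9

1429.9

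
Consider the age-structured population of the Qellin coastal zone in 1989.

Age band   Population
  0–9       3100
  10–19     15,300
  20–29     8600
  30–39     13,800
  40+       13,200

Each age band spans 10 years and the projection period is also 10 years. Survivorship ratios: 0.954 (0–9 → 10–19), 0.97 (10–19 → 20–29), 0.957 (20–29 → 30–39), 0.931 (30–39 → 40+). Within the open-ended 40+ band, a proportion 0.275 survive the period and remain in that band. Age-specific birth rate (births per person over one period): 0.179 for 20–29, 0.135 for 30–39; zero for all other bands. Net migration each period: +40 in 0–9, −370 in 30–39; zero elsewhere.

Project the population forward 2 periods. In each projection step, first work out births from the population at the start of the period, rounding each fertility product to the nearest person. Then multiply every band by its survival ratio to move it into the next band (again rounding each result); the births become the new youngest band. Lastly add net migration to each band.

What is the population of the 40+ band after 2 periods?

[period 1]
Births: 8600 × 0.179 = 1539, 13800 × 0.135 = 1863 → total 3402
10–19: 3100 × 0.954 = 2957
20–29: 15300 × 0.97 = 14841
30–39: 8600 × 0.957 = 8230
40+: 13800 × 0.931 + 13200 × 0.275 = 12848 + 3630 = 16478
Net migration: 0–9 + 40 → 3442; 30–39 − 370 → 7860
Population now: 0–9=3442, 10–19=2957, 20–29=14841, 30–39=7860, 40+=16478
[period 2]
Births: 14841 × 0.179 = 2657, 7860 × 0.135 = 1061 → total 3718
10–19: 3442 × 0.954 = 3284
20–29: 2957 × 0.97 = 2868
30–39: 14841 × 0.957 = 14203
40+: 7860 × 0.931 + 16478 × 0.275 = 7318 + 4531 = 11849
Net migration: 0–9 + 40 → 3758; 30–39 − 370 → 13833
Population now: 0–9=3758, 10–19=3284, 20–29=2868, 30–39=13833, 40+=11849

11849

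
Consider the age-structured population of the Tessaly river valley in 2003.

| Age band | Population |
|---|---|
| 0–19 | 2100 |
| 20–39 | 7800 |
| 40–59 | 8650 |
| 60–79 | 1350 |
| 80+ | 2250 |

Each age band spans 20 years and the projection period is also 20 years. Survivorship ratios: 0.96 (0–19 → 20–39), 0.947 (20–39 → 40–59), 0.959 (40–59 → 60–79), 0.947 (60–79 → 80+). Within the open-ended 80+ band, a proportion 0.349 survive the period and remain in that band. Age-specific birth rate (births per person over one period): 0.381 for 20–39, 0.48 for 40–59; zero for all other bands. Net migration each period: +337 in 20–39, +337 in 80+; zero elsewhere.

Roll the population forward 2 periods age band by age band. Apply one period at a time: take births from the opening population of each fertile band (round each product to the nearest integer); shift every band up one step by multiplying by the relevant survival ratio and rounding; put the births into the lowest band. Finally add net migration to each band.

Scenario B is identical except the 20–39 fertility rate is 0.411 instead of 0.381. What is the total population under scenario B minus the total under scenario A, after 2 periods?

296

Let group 1 be 0–19 through group 5 = 80+.
[period 1]
Births: 7800 * 0.381 = 2972 ; 8650 * 0.48 = 4152 → total 7124
Group 2: 2100 * 0.96 = 2016
Group 3: 7800 * 0.947 = 7387
Group 4: 8650 * 0.959 = 8295
Group 5: 1350 * 0.947 + 2250 * 0.349 = 1278 + 785 = 2063
Net migration: Group 2 + 337 → 2353; Group 5 + 337 → 2400
→ [7124, 2353, 7387, 8295, 2400]
[period 2]
Births: 2353 * 0.381 = 896 ; 7387 * 0.48 = 3546 → total 4442
Group 2: 7124 * 0.96 = 6839
Group 3: 2353 * 0.947 = 2228
Group 4: 7387 * 0.959 = 7084
Group 5: 8295 * 0.947 + 2400 * 0.349 = 7855 + 838 = 8693
Net migration: Group 2 + 337 → 7176; Group 5 + 337 → 9030
→ [4442, 7176, 2228, 7084, 9030]
Scenario A total after 2 periods: 29960
Scenario B projection —
[period 1]
Births: 7800 * 0.411 = 3206 ; 8650 * 0.48 = 4152 → total 7358
Group 2: 2100 * 0.96 = 2016
Group 3: 7800 * 0.947 = 7387
Group 4: 8650 * 0.959 = 8295
Group 5: 1350 * 0.947 + 2250 * 0.349 = 1278 + 785 = 2063
Net migration: Group 2 + 337 → 2353; Group 5 + 337 → 2400
→ [7358, 2353, 7387, 8295, 2400]
[period 2]
Births: 2353 * 0.411 = 967 ; 7387 * 0.48 = 3546 → total 4513
Group 2: 7358 * 0.96 = 7064
Group 3: 2353 * 0.947 = 2228
Group 4: 7387 * 0.959 = 7084
Group 5: 8295 * 0.947 + 2400 * 0.349 = 7855 + 838 = 8693
Net migration: Group 2 + 337 → 7401; Group 5 + 337 → 9030
→ [4513, 7401, 2228, 7084, 9030]
Scenario B total after 2 periods: 30256
Difference B − A = 30256 − 29960 = 296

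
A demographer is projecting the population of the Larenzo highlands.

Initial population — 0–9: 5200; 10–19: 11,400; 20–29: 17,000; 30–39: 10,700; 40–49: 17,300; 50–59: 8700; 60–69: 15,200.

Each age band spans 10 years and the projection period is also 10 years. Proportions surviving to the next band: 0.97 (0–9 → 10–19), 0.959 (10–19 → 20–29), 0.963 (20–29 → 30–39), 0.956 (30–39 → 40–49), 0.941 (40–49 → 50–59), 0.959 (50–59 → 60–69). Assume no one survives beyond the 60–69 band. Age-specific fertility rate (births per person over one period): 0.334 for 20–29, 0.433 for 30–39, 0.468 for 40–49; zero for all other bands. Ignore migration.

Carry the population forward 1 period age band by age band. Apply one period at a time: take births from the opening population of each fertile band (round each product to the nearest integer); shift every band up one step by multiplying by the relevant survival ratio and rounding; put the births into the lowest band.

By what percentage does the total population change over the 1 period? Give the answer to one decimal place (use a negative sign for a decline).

After projecting period 1:
Births: 17000 × 0.334 = 5678  |  10700 × 0.433 = 4633  |  17300 × 0.468 = 8096 ⇒ total 18407
10–19: 5200 × 0.97 = 5044
20–29: 11400 × 0.959 = 10933
30–39: 17000 × 0.963 = 16371
40–49: 10700 × 0.956 = 10229
50–59: 17300 × 0.941 = 16279
60–69: 8700 × 0.959 = 8343
End of period: [18407, 5044, 10933, 16371, 10229, 16279, 8343]
Total: 85500 → 85606; change = 106; percentage change = 0.1%

0.1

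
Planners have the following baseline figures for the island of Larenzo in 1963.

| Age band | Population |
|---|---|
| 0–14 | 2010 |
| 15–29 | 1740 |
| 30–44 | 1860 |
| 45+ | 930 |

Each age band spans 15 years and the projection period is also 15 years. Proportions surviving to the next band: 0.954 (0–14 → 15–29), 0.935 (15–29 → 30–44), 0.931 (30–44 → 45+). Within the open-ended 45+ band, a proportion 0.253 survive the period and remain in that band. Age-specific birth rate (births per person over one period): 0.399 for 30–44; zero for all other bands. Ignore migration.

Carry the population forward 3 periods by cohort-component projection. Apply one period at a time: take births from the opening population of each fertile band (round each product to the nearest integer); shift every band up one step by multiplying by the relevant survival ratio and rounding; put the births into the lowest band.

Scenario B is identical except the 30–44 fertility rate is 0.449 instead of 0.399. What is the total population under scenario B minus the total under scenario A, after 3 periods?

[period 1]
Births: 1860 × 0.399 = 742
15–29: 2010 × 0.954 = 1918
30–44: 1740 × 0.935 = 1627
45+: 1860 × 0.931 + 930 × 0.253 = 1732 + 235 = 1967
Population now: 0–14=742, 15–29=1918, 30–44=1627, 45+=1967
[period 2]
Births: 1627 × 0.399 = 649
15–29: 742 × 0.954 = 708
30–44: 1918 × 0.935 = 1793
45+: 1627 × 0.931 + 1967 × 0.253 = 1515 + 498 = 2013
Population now: 0–14=649, 15–29=708, 30–44=1793, 45+=2013
[period 3]
Births: 1793 × 0.399 = 715
15–29: 649 × 0.954 = 619
30–44: 708 × 0.935 = 662
45+: 1793 × 0.931 + 2013 × 0.253 = 1669 + 509 = 2178
Population now: 0–14=715, 15–29=619, 30–44=662, 45+=2178
Scenario A total after 3 periods: 4174
Scenario B projection —
[period 1]
Births: 1860 × 0.449 = 835
15–29: 2010 × 0.954 = 1918
30–44: 1740 × 0.935 = 1627
45+: 1860 × 0.931 + 930 × 0.253 = 1732 + 235 = 1967
Population now: 0–14=835, 15–29=1918, 30–44=1627, 45+=1967
[period 2]
Births: 1627 × 0.449 = 731
15–29: 835 × 0.954 = 797
30–44: 1918 × 0.935 = 1793
45+: 1627 × 0.931 + 1967 × 0.253 = 1515 + 498 = 2013
Population now: 0–14=731, 15–29=797, 30–44=1793, 45+=2013
[period 3]
Births: 1793 × 0.449 = 805
15–29: 731 × 0.954 = 697
30–44: 797 × 0.935 = 745
45+: 1793 × 0.931 + 2013 × 0.253 = 1669 + 509 = 2178
Population now: 0–14=805, 15–29=697, 30–44=745, 45+=2178
Scenario B total after 3 periods: 4425
Difference B − A = 4425 − 4174 = 251

251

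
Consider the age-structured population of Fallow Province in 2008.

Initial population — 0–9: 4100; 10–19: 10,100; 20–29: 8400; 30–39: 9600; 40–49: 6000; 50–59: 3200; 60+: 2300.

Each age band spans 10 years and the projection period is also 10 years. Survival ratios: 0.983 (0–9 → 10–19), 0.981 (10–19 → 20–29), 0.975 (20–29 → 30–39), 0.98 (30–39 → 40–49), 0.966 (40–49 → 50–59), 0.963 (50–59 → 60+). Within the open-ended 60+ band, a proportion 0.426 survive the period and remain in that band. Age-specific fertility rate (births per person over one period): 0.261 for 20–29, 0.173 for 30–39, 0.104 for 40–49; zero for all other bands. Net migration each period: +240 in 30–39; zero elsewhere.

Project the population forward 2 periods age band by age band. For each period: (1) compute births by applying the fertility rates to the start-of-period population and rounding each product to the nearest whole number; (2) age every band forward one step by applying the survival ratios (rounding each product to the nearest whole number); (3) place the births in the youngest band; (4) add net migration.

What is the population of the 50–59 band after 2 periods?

9088

Call the groups 1 to 7, youngest first.
Period 1:
Births: 8400 * 0.261 = 2192, 9600 * 0.173 = 1661, 6000 * 0.104 = 624 ⇒ total 4477
Group 2: 4100 * 0.983 = 4030
Group 3: 10100 * 0.981 = 9908
Group 4: 8400 * 0.975 = 8190
Group 5: 9600 * 0.98 = 9408
Group 6: 6000 * 0.966 = 5796
Group 7: 3200 * 0.963 + 2300 * 0.426 = 3082 + 980 = 4062
Net migration: Group 4 + 240 → 8430
End of period: [4477, 4030, 9908, 8430, 9408, 5796, 4062]
Period 2:
Births: 9908 * 0.261 = 2586, 8430 * 0.173 = 1458, 9408 * 0.104 = 978 ⇒ total 5022
Group 2: 4477 * 0.983 = 4401
Group 3: 4030 * 0.981 = 3953
Group 4: 9908 * 0.975 = 9660
Group 5: 8430 * 0.98 = 8261
Group 6: 9408 * 0.966 = 9088
Group 7: 5796 * 0.963 + 4062 * 0.426 = 5582 + 1730 = 7312
Net migration: Group 4 + 240 → 9900
End of period: [5022, 4401, 3953, 9900, 8261, 9088, 7312]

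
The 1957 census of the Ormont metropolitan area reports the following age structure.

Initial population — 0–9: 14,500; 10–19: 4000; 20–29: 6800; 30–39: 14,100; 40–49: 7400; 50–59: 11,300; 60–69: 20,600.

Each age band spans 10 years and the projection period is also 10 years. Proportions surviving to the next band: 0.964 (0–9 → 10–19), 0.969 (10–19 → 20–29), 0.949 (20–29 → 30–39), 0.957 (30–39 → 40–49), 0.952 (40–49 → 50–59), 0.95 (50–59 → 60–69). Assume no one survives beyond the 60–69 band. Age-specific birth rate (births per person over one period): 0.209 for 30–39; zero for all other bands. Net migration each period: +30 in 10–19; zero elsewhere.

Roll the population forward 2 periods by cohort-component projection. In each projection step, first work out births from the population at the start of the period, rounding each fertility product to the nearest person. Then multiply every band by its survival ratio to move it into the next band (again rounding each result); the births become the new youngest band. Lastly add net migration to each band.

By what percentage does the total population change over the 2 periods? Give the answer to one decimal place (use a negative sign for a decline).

-40.0

After projecting period 1:
Births: 14100 × 0.209 = 2947
10–19: 14500 × 0.964 = 13978
20–29: 4000 × 0.969 = 3876
30–39: 6800 × 0.949 = 6453
40–49: 14100 × 0.957 = 13494
50–59: 7400 × 0.952 = 7045
60–69: 11300 × 0.95 = 10735
Net migration: 10–19 + 30 → 14008
End of period: [2947, 14008, 3876, 6453, 13494, 7045, 10735]
After projecting period 2:
Births: 6453 × 0.209 = 1349
10–19: 2947 × 0.964 = 2841
20–29: 14008 × 0.969 = 13574
30–39: 3876 × 0.949 = 3678
40–49: 6453 × 0.957 = 6176
50–59: 13494 × 0.952 = 12846
60–69: 7045 × 0.95 = 6693
Net migration: 10–19 + 30 → 2871
End of period: [1349, 2871, 13574, 3678, 6176, 12846, 6693]
Total: 78700 → 47187; change = -31513; percentage change = -40.0%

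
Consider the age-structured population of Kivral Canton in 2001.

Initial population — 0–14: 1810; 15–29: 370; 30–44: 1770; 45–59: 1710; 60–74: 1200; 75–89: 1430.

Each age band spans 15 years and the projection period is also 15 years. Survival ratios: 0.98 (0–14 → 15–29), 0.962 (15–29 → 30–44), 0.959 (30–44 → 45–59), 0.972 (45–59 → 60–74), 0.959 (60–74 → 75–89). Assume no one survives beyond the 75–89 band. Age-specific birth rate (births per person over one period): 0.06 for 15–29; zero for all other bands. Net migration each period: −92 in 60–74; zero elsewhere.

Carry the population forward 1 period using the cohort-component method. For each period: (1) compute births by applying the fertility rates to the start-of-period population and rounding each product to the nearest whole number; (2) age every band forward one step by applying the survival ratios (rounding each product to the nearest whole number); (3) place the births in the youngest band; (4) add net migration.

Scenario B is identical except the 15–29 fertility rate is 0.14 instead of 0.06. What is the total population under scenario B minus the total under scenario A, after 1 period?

Period 1:
Births: 370 * 0.06 = 22
15–29: 1810 * 0.98 = 1774
30–44: 370 * 0.962 = 356
45–59: 1770 * 0.959 = 1697
60–74: 1710 * 0.972 = 1662
75–89: 1200 * 0.959 = 1151
Net migration: 60–74 − 92 → 1570
Giving 22 / 1774 / 356 / 1697 / 1570 / 1151.
Scenario A total after 1 period: 6570
Scenario B projection —
Period 1:
Births: 370 * 0.14 = 52
15–29: 1810 * 0.98 = 1774
30–44: 370 * 0.962 = 356
45–59: 1770 * 0.959 = 1697
60–74: 1710 * 0.972 = 1662
75–89: 1200 * 0.959 = 1151
Net migration: 60–74 − 92 → 1570
Giving 52 / 1774 / 356 / 1697 / 1570 / 1151.
Scenario B total after 1 period: 6600
Difference B − A = 6600 − 6570 = 30

30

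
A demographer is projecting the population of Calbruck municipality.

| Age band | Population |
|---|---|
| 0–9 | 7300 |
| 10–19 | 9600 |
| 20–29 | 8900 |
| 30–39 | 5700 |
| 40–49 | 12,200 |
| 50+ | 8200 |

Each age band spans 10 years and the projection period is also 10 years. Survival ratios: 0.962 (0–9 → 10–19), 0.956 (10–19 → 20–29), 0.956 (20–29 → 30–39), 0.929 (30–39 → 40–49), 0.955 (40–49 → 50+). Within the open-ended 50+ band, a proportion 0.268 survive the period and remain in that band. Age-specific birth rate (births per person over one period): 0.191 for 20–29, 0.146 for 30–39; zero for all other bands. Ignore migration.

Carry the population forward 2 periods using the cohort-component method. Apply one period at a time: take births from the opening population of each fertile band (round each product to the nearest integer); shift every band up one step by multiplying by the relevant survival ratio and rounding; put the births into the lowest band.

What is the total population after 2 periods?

37592

Let group 1 be 0–9 through group 6 = 50+.
After projecting period 1:
Births: 8900 × 0.191 = 1700 ; 5700 × 0.146 = 832 → 2532
Group 2: 7300 × 0.962 = 7023
Group 3: 9600 × 0.956 = 9178
Group 4: 8900 × 0.956 = 8508
Group 5: 5700 × 0.929 = 5295
Group 6: 12200 × 0.955 + 8200 × 0.268 = 11651 + 2198 = 13849
End of period: [2532, 7023, 9178, 8508, 5295, 13849]
After projecting period 2:
Births: 9178 × 0.191 = 1753 ; 8508 × 0.146 = 1242 → 2995
Group 2: 2532 × 0.962 = 2436
Group 3: 7023 × 0.956 = 6714
Group 4: 9178 × 0.956 = 8774
Group 5: 8508 × 0.929 = 7904
Group 6: 5295 × 0.955 + 13849 × 0.268 = 5057 + 3712 = 8769
End of period: [2995, 2436, 6714, 8774, 7904, 8769]
Total after period 2: 2995 + 2436 + 6714 + 8774 + 7904 + 8769 = 37592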